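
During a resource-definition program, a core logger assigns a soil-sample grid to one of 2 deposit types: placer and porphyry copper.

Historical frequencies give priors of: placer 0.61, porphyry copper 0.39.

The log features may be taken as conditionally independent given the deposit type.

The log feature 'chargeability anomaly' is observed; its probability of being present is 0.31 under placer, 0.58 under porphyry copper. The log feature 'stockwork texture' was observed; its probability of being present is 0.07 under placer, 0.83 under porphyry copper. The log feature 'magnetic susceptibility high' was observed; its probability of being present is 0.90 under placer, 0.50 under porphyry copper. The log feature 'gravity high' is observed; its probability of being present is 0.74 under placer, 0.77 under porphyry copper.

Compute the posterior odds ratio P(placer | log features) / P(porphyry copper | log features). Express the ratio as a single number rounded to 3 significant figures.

Posterior odds equal prior odds times the likelihood ratio; only the two competing hypotheses matter.
  placer: 0.61 × 0.31 × 0.07 × 0.90 × 0.74 = 0.0088158
  porphyry copper: 0.39 × 0.58 × 0.83 × 0.50 × 0.77 = 0.072282
Posterior odds = 0.0088158 / 0.072282 ≈ 0.122.

0.122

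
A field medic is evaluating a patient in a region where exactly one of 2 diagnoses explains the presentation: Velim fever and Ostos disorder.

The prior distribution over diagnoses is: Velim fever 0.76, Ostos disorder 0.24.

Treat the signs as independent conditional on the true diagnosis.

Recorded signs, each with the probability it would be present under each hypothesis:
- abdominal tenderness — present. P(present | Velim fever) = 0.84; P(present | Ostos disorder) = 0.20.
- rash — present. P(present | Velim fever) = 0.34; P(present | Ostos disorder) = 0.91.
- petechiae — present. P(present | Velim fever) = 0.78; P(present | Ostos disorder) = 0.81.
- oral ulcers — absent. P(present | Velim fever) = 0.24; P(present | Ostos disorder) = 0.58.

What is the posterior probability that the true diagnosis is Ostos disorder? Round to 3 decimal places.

For each hypothesis, the unnormalized posterior weight is prior × product of the sign likelihoods (using 1 − P(present | H) for each absent sign):
  Velim fever: 0.76 × 0.84 × 0.34 × 0.78 × (1 − 0.24) = 0.12867
  Ostos disorder: 0.24 × 0.20 × 0.91 × 0.81 × (1 − 0.58) = 0.01486
Marginal likelihood of the evidence = 0.14353.
P(Ostos disorder | evidence) = 0.01486 / 0.14353 ≈ 0.104.

0.104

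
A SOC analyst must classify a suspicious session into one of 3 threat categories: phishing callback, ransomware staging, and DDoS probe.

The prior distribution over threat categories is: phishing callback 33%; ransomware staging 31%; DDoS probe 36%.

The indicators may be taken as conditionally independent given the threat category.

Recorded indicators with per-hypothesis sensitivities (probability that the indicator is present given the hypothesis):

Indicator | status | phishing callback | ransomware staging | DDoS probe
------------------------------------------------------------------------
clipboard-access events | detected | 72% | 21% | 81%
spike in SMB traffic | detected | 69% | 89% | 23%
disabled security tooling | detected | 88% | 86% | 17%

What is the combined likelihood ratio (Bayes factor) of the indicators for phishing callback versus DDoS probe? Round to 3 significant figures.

The Bayes factor is the ratio of the joint likelihoods of the indicator pattern under the two hypotheses.
  phishing callback: 0.72 × 0.69 × 0.88 = 0.43718
  DDoS probe: 0.81 × 0.23 × 0.17 = 0.031671
Bayes factor = 0.43718 / 0.031671 ≈ 13.8

13.8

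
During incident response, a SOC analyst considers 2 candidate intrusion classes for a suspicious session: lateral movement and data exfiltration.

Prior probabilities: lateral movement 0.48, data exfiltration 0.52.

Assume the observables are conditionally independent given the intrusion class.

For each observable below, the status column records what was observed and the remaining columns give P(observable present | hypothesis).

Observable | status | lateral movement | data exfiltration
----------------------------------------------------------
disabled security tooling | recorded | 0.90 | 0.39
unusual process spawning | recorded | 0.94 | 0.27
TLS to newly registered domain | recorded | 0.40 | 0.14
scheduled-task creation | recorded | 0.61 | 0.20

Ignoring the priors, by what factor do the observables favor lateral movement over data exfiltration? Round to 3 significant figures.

The Bayes factor is the ratio of the joint likelihoods of the observable pattern under the two hypotheses.
  lateral movement: 0.90 × 0.94 × 0.40 × 0.61 = 0.20642
  data exfiltration: 0.39 × 0.27 × 0.14 × 0.20 = 0.0029484
Bayes factor = 0.20642 / 0.0029484 ≈ 70.0

70.0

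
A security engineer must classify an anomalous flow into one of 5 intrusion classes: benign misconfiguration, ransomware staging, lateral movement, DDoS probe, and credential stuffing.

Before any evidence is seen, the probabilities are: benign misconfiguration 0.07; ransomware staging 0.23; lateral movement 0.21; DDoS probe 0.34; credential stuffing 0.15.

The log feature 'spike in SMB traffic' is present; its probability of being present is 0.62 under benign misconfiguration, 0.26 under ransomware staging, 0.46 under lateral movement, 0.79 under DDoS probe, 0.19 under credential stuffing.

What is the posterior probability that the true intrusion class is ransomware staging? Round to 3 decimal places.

0.120

Multiply each prior by the likelihood of the log feature:
  benign misconfiguration: 0.07 × 0.62 = 0.0434
  ransomware staging: 0.23 × 0.26 = 0.0598
  lateral movement: 0.21 × 0.46 = 0.0966
  DDoS probe: 0.34 × 0.79 = 0.2686
  credential stuffing: 0.15 × 0.19 = 0.0285
The unnormalized weights sum to 0.4969.
P(ransomware staging | evidence) = 0.0598 / 0.4969 ≈ 0.120.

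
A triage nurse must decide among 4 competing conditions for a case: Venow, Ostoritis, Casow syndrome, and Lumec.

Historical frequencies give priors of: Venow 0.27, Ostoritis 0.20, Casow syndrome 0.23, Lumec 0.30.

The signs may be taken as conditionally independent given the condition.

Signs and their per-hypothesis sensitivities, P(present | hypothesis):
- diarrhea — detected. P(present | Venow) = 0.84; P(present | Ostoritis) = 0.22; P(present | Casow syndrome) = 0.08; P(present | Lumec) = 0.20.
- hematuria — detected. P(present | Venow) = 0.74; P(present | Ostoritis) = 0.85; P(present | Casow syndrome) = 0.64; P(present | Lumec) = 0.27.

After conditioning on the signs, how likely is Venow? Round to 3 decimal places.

For each hypothesis, the unnormalized posterior weight is prior × product of the sign likelihoods:
  Venow: 0.27 × 0.84 × 0.74 = 0.16783
  Ostoritis: 0.20 × 0.22 × 0.85 = 0.0374
  Casow syndrome: 0.23 × 0.08 × 0.64 = 0.011776
  Lumec: 0.30 × 0.20 × 0.27 = 0.0162
The unnormalized weights sum to 0.23321.
P(Venow | evidence) = 0.16783 / 0.23321 ≈ 0.720.

0.720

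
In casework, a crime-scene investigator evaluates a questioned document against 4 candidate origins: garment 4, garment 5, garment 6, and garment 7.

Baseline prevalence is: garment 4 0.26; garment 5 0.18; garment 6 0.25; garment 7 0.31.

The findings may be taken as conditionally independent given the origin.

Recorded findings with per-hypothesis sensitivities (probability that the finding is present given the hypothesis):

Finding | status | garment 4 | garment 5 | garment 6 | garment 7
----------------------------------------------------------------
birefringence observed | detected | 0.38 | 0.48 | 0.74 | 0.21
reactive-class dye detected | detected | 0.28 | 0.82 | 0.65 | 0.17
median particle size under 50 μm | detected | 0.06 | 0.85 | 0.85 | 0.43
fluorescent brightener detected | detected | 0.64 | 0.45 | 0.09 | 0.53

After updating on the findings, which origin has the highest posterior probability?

garment 5

By Bayes' rule with conditional independence, the unnormalized weight for each hypothesis is prior × ∏ likelihoods:
  garment 4: 0.26 × 0.38 × 0.28 × 0.06 × 0.64 = 0.0010623
  garment 5: 0.18 × 0.48 × 0.82 × 0.85 × 0.45 = 0.027099
  garment 6: 0.25 × 0.74 × 0.65 × 0.85 × 0.09 = 0.0091991
  garment 7: 0.31 × 0.21 × 0.17 × 0.43 × 0.53 = 0.0025222
Marginal likelihood of the evidence = 0.039883.
P(garment 4 | evidence) ≈ 0.0010623 / 0.039883 ≈ 0.027
P(garment 5 | evidence) ≈ 0.027099 / 0.039883 ≈ 0.679
P(garment 6 | evidence) ≈ 0.0091991 / 0.039883 ≈ 0.231
P(garment 7 | evidence) ≈ 0.0025222 / 0.039883 ≈ 0.063
The largest is 0.679, so garment 5 is most probable.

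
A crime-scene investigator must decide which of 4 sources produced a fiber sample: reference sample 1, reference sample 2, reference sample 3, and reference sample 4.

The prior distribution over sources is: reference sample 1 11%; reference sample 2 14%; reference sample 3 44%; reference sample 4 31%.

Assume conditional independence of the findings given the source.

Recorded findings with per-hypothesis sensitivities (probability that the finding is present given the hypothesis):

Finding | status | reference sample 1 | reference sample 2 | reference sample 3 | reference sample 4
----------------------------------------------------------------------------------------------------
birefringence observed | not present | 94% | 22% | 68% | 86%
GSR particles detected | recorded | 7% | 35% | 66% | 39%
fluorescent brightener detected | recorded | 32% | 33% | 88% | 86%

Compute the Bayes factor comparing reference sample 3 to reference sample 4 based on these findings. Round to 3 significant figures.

3.96

The Bayes factor is the ratio of the joint likelihoods of the evidence pattern under the two hypotheses (using 1 − P(present | H) for each absent finding).
  reference sample 3: (1 − 0.68) × 0.66 × 0.88 = 0.18586
  reference sample 4: (1 − 0.86) × 0.39 × 0.86 = 0.046956
Bayes factor = 0.18586 / 0.046956 ≈ 3.96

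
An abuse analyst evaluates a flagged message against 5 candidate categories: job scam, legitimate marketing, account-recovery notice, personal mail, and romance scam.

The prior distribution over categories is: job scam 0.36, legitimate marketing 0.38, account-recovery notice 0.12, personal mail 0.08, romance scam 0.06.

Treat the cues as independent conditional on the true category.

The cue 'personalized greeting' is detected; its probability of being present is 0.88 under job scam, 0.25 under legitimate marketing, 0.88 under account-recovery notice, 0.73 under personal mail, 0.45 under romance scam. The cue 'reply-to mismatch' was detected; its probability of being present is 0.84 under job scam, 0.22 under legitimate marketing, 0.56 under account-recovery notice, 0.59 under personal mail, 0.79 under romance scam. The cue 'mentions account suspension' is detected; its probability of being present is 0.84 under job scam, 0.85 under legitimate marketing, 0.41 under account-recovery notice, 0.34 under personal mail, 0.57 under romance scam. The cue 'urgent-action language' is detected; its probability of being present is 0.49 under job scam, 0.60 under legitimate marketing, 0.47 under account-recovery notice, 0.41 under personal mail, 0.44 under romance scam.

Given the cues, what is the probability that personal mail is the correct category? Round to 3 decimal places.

By Bayes' rule with conditional independence, the unnormalized weight for each hypothesis is prior × ∏ likelihoods:
  job scam: 0.36 × 0.88 × 0.84 × 0.84 × 0.49 = 0.10953
  legitimate marketing: 0.38 × 0.25 × 0.22 × 0.85 × 0.60 = 0.010659
  account-recovery notice: 0.12 × 0.88 × 0.56 × 0.41 × 0.47 = 0.011396
  personal mail: 0.08 × 0.73 × 0.59 × 0.34 × 0.41 = 0.0048032
  romance scam: 0.06 × 0.45 × 0.79 × 0.57 × 0.44 = 0.0053496
Normalizing constant Z = 0.10953 + 0.010659 + 0.011396 + 0.0048032 + 0.0053496 = 0.14174.
P(personal mail | evidence) = 0.0048032 / 0.14174 ≈ 0.034.

0.034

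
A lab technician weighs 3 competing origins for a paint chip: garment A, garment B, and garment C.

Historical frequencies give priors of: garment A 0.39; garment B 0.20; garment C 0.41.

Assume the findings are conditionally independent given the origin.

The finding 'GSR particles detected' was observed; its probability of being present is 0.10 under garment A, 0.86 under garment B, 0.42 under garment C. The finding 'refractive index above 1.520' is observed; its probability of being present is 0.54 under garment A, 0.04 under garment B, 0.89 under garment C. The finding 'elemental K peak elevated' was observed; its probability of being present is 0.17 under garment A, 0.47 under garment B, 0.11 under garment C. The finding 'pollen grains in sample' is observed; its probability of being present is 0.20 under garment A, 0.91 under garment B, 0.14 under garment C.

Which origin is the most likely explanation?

By Bayes' rule with conditional independence, the unnormalized weight for each hypothesis is prior × ∏ likelihoods:
  garment A: 0.39 × 0.10 × 0.54 × 0.17 × 0.20 = 0.00071604
  garment B: 0.20 × 0.86 × 0.04 × 0.47 × 0.91 = 0.0029426
  garment C: 0.41 × 0.42 × 0.89 × 0.11 × 0.14 = 0.0023602
The unnormalized weights sum to 0.0060188.
P(garment A | evidence) ≈ 0.00071604 / 0.0060188 ≈ 0.119
P(garment B | evidence) ≈ 0.0029426 / 0.0060188 ≈ 0.489
P(garment C | evidence) ≈ 0.0023602 / 0.0060188 ≈ 0.392
The largest is 0.489, so garment B is most probable.

garment B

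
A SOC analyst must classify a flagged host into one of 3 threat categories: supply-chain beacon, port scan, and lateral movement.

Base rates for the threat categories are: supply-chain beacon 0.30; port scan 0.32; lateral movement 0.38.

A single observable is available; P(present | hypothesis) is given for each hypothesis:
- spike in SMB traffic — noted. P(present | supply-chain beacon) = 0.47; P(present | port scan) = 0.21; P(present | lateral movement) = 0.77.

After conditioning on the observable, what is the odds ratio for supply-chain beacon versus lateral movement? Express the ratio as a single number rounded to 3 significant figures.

Unnormalized posterior weight (prior times the observable likelihood) for each of the two hypotheses:
  supply-chain beacon: 0.30 × 0.47 = 0.141
  lateral movement: 0.38 × 0.77 = 0.2926
Posterior odds = 0.141 / 0.2926 ≈ 0.482.

0.482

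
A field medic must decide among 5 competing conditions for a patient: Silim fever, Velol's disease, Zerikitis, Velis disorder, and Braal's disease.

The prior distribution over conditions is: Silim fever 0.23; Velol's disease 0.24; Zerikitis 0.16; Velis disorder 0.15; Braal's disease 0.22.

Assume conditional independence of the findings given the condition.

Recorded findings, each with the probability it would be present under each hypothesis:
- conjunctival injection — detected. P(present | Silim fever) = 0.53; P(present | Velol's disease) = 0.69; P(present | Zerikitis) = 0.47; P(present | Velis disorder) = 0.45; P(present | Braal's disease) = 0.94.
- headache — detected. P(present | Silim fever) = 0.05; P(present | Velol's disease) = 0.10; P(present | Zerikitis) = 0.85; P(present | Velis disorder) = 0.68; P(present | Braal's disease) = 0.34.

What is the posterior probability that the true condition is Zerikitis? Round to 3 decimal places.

For each hypothesis, the unnormalized posterior weight is prior × product of the finding likelihoods:
  Silim fever: 0.23 × 0.53 × 0.05 = 0.006095
  Velol's disease: 0.24 × 0.69 × 0.10 = 0.01656
  Zerikitis: 0.16 × 0.47 × 0.85 = 0.06392
  Velis disorder: 0.15 × 0.45 × 0.68 = 0.0459
  Braal's disease: 0.22 × 0.94 × 0.34 = 0.070312
Normalizing constant Z = 0.006095 + 0.01656 + 0.06392 + 0.0459 + 0.070312 = 0.20279.
P(Zerikitis | evidence) = 0.06392 / 0.20279 ≈ 0.315.

0.315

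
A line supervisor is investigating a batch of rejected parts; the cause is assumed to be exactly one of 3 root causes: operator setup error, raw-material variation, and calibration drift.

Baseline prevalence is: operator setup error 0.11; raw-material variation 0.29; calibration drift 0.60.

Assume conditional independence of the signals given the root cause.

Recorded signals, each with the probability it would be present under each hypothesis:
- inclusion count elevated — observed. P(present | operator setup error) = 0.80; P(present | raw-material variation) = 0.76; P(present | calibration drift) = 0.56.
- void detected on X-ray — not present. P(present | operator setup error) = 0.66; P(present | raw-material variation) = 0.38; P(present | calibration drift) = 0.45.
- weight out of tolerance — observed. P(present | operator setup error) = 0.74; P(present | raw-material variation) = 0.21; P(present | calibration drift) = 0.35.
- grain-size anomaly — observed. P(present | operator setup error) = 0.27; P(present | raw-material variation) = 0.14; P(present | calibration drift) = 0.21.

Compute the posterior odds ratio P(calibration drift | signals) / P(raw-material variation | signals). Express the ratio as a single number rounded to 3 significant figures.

3.38

Unnormalized posterior weight (prior times the signal likelihoods) for each of the two hypotheses (using 1 − P(present | H) for each absent signal):
  calibration drift: 0.60 × 0.56 × (1 − 0.45) × 0.35 × 0.21 = 0.013583
  raw-material variation: 0.29 × 0.76 × (1 − 0.38) × 0.21 × 0.14 = 0.0040175
Odds(calibration drift : raw-material variation) = 0.013583 / 0.0040175 ≈ 3.38.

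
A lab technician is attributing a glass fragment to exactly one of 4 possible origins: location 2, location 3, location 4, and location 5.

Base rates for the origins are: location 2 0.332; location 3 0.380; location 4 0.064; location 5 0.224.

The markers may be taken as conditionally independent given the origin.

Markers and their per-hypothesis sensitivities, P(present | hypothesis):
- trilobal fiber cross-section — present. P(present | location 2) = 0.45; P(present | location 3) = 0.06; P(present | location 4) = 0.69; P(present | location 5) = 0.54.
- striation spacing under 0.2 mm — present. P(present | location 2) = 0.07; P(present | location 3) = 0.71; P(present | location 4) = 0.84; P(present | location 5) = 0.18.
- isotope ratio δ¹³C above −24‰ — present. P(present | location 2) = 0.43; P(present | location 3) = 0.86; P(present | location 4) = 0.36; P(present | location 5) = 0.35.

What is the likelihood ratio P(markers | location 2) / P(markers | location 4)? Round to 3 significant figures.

Joint likelihood of the marker pattern under each hypothesis:
  location 2: 0.45 × 0.07 × 0.43 = 0.013545
  location 4: 0.69 × 0.84 × 0.36 = 0.20866
Bayes factor = 0.013545 / 0.20866 ≈ 0.0649

0.0649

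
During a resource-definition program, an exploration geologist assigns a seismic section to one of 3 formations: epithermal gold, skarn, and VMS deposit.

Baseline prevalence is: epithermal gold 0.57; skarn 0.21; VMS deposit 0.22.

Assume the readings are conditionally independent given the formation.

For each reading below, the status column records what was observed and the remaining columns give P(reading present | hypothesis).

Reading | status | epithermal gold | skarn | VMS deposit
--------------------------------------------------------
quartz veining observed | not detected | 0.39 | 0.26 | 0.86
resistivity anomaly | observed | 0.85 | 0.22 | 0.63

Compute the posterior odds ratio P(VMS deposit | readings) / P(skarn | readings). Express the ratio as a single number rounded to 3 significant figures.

Posterior odds equal prior odds times the likelihood ratio; only the two competing hypotheses matter (using 1 − P(present | H) for each absent reading).
  VMS deposit: 0.22 × (1 − 0.86) × 0.63 = 0.019404
  skarn: 0.21 × (1 − 0.26) × 0.22 = 0.034188
Odds(VMS deposit : skarn) = 0.019404 / 0.034188 ≈ 0.568.

0.568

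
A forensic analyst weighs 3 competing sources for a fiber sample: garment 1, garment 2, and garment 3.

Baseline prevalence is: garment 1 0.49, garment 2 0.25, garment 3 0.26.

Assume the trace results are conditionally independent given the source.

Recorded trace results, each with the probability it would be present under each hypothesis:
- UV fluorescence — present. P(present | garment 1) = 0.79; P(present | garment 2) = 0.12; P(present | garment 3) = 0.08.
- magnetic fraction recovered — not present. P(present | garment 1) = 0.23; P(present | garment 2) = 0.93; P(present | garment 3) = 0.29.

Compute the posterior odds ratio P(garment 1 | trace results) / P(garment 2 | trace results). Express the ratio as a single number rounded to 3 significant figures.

Posterior odds equal prior odds times the likelihood ratio; only the two competing hypotheses matter (using 1 − P(present | H) for each absent trace result).
  garment 1: 0.49 × 0.79 × (1 − 0.23) = 0.29807
  garment 2: 0.25 × 0.12 × (1 − 0.93) = 0.0021
Odds(garment 1 : garment 2) = 0.29807 / 0.0021 ≈ 142.

142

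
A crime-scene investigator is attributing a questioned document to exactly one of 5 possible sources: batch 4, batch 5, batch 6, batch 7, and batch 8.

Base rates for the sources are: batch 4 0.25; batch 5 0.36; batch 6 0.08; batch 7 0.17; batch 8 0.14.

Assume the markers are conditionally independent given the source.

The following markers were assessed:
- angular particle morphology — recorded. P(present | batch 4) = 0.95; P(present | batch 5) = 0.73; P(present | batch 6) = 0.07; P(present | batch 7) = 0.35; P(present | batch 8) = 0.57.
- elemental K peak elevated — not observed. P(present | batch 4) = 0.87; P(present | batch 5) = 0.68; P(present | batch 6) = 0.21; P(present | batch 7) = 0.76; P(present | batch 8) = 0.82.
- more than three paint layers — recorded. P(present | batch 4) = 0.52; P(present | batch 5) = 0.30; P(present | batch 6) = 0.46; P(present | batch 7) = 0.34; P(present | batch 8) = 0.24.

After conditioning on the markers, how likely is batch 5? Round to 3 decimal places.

For each hypothesis, the unnormalized posterior weight is prior × product of the marker likelihoods (using 1 − P(present | H) for each absent marker):
  batch 4: 0.25 × 0.95 × (1 − 0.87) × 0.52 = 0.016055
  batch 5: 0.36 × 0.73 × (1 − 0.68) × 0.30 = 0.025229
  batch 6: 0.08 × 0.07 × (1 − 0.21) × 0.46 = 0.002035
  batch 7: 0.17 × 0.35 × (1 − 0.76) × 0.34 = 0.0048552
  batch 8: 0.14 × 0.57 × (1 − 0.82) × 0.24 = 0.0034474
The unnormalized weights sum to 0.051621.
P(batch 5 | evidence) = 0.025229 / 0.051621 ≈ 0.489.

0.489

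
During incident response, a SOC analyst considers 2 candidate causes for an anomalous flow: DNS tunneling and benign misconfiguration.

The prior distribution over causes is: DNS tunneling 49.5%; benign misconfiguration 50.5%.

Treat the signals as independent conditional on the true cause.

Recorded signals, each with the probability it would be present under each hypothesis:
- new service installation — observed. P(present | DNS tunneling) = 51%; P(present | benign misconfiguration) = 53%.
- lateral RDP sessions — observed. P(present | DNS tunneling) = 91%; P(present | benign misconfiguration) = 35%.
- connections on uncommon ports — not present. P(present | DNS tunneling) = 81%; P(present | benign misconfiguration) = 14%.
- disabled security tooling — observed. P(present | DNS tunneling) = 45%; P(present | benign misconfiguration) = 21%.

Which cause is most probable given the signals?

By Bayes' rule with conditional independence, the unnormalized weight for each hypothesis is prior × ∏ likelihoods (using 1 − P(present | H) for each absent signal):
  DNS tunneling: 0.495 × 0.51 × 0.91 × (1 − 0.81) × 0.45 = 0.019642
  benign misconfiguration: 0.505 × 0.53 × 0.35 × (1 − 0.14) × 0.21 = 0.016918
Marginal likelihood of the evidence = 0.03656.
P(DNS tunneling | evidence) ≈ 0.019642 / 0.03656 ≈ 0.537
P(benign misconfiguration | evidence) ≈ 0.016918 / 0.03656 ≈ 0.463
The largest is 0.537, so DNS tunneling is most probable.

DNS tunneling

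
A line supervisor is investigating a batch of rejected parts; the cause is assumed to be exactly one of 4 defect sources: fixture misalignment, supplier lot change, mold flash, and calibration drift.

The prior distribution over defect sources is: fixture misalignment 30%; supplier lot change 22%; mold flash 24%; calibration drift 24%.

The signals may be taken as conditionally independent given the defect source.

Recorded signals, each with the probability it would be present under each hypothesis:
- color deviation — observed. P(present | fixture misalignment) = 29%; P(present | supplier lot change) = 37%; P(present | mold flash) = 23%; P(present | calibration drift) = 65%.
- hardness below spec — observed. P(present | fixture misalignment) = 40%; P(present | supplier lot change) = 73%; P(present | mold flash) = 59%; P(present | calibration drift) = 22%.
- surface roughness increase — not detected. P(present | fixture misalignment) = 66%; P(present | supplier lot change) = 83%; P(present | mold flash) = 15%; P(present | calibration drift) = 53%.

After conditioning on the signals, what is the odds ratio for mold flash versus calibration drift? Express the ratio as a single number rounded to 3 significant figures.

The normalizing constant cancels in an odds ratio, so compute prior × likelihood for the two hypotheses only (using 1 − P(present | H) for each absent signal):
  mold flash: 0.24 × 0.23 × 0.59 × (1 − 0.15) = 0.027683
  calibration drift: 0.24 × 0.65 × 0.22 × (1 − 0.53) = 0.01613
Posterior odds = 0.027683 / 0.01613 ≈ 1.72.

1.72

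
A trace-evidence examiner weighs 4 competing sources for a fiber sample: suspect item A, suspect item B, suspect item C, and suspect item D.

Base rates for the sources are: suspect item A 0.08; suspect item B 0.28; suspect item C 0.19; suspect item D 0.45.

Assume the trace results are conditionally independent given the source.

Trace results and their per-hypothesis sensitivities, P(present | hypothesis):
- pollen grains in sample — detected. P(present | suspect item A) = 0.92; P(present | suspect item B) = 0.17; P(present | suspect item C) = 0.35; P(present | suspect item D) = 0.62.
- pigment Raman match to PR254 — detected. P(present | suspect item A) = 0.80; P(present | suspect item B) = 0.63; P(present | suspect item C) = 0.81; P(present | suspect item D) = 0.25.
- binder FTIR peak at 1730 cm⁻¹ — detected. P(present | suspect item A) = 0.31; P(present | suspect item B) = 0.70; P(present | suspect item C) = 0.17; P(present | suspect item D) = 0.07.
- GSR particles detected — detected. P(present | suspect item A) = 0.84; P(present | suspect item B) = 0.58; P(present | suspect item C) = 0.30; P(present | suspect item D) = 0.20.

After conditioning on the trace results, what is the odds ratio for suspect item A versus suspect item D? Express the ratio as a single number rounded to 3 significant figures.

15.7

Posterior odds equal prior odds times the likelihood ratio; only the two competing hypotheses matter.
  suspect item A: 0.08 × 0.92 × 0.80 × 0.31 × 0.84 = 0.015332
  suspect item D: 0.45 × 0.62 × 0.25 × 0.07 × 0.20 = 0.0009765
Odds(suspect item A : suspect item D) = 0.015332 / 0.0009765 ≈ 15.7.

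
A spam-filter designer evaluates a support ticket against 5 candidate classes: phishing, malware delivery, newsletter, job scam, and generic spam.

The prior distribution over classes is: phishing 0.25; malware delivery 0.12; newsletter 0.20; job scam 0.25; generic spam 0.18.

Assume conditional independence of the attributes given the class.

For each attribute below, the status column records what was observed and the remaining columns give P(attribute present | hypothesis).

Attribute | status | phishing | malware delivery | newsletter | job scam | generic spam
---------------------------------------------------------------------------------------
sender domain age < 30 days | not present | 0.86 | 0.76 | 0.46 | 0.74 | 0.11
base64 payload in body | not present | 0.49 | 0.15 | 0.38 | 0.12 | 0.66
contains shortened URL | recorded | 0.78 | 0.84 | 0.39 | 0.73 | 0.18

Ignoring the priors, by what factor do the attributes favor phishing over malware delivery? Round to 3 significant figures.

0.325

Joint likelihood of the attribute pattern under each hypothesis (using 1 − P(present | H) for each absent attribute):
  phishing: (1 − 0.86) × (1 − 0.49) × 0.78 = 0.055692
  malware delivery: (1 − 0.76) × (1 − 0.15) × 0.84 = 0.17136
Bayes factor = 0.055692 / 0.17136 ≈ 0.325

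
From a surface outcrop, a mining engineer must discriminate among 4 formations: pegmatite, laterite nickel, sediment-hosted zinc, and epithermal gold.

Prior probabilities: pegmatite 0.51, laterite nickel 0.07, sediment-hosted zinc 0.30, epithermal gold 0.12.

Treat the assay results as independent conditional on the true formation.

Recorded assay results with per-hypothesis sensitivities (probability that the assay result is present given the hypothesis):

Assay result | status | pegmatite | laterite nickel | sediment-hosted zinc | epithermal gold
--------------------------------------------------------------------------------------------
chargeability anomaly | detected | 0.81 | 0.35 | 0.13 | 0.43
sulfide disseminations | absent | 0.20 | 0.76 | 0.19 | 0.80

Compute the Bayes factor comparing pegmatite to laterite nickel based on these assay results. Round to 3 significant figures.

The Bayes factor is the ratio of the joint likelihoods of the assay result pattern under the two hypotheses (using 1 − P(present | H) for each absent assay result).
  pegmatite: 0.81 × (1 − 0.20) = 0.648
  laterite nickel: 0.35 × (1 − 0.76) = 0.084
Bayes factor = 0.648 / 0.084 ≈ 7.71

7.71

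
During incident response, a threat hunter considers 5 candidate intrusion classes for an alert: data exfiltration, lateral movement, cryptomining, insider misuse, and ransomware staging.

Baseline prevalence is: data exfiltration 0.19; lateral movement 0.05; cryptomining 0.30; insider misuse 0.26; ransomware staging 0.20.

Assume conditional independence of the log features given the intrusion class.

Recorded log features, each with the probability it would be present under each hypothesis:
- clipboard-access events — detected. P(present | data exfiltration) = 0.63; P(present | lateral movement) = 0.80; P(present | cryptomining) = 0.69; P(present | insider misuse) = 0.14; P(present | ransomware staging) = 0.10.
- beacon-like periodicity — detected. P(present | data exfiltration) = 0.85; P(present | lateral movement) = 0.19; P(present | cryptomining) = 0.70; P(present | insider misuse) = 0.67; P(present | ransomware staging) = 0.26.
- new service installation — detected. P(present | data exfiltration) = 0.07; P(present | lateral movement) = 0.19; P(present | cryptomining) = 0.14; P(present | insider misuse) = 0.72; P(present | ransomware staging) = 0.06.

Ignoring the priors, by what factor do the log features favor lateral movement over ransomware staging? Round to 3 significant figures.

Joint likelihood of the log feature pattern under each hypothesis:
  lateral movement: 0.80 × 0.19 × 0.19 = 0.02888
  ransomware staging: 0.10 × 0.26 × 0.06 = 0.00156
Bayes factor = 0.02888 / 0.00156 ≈ 18.5

18.5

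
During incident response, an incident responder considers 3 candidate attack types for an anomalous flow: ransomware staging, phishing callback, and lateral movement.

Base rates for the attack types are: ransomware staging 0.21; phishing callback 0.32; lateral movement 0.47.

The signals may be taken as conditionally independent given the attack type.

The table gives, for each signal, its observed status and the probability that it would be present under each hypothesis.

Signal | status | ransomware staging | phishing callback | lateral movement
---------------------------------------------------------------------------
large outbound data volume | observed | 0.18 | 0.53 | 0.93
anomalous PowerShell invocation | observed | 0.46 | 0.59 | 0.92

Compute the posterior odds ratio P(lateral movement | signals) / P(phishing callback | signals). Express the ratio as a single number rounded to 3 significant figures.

4.02

The normalizing constant cancels in an odds ratio, so compute prior × likelihood for the two hypotheses only:
  lateral movement: 0.47 × 0.93 × 0.92 = 0.40213
  phishing callback: 0.32 × 0.53 × 0.59 = 0.10006
Posterior odds = 0.40213 / 0.10006 ≈ 4.02.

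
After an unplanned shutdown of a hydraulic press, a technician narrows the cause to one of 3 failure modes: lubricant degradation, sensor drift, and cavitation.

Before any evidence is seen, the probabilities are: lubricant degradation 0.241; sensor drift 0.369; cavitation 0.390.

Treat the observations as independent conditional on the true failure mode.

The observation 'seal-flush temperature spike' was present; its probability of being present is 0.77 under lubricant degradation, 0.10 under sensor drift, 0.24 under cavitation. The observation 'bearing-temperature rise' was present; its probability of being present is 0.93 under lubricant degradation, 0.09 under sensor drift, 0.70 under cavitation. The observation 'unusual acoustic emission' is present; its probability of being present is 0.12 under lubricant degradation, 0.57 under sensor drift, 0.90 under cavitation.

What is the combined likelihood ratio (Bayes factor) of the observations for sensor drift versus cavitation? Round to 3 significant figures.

Take the product of per-observation likelihoods under each hypothesis, then divide.
  sensor drift: 0.10 × 0.09 × 0.57 = 0.00513
  cavitation: 0.24 × 0.70 × 0.90 = 0.1512
Bayes factor = 0.00513 / 0.1512 ≈ 0.0339

0.0339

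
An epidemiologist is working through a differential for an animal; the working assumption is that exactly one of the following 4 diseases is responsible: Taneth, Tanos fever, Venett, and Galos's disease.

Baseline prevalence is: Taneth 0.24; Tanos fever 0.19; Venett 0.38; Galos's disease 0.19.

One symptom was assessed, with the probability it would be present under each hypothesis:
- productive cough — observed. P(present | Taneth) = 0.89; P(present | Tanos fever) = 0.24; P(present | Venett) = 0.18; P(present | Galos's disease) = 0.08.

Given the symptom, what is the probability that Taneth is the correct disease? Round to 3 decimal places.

Multiply each prior by the likelihood of the symptom:
  Taneth: 0.24 × 0.89 = 0.2136
  Tanos fever: 0.19 × 0.24 = 0.0456
  Venett: 0.38 × 0.18 = 0.0684
  Galos's disease: 0.19 × 0.08 = 0.0152
Normalizing constant Z = 0.2136 + 0.0456 + 0.0684 + 0.0152 = 0.3428.
P(Taneth | evidence) = 0.2136 / 0.3428 ≈ 0.623.

0.623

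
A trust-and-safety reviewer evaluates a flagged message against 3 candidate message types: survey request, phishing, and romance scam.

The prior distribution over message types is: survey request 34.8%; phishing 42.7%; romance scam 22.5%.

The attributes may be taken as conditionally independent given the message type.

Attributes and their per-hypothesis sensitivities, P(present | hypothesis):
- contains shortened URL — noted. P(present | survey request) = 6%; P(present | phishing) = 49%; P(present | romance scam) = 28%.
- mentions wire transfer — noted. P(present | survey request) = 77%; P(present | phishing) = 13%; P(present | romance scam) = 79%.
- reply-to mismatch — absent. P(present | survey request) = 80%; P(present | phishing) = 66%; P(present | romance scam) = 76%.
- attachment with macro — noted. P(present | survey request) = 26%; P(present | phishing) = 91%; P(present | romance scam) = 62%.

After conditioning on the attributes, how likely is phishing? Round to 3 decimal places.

0.505

For each hypothesis, the unnormalized posterior weight is prior × product of the attribute likelihoods (using 1 − P(present | H) for each absent attribute):
  survey request: 0.348 × 0.06 × 0.77 × (1 − 0.80) × 0.26 = 0.00083604
  phishing: 0.427 × 0.49 × 0.13 × (1 − 0.66) × 0.91 = 0.0084156
  romance scam: 0.225 × 0.28 × 0.79 × (1 − 0.76) × 0.62 = 0.0074058
Marginal likelihood of the evidence = 0.016657.
P(phishing | evidence) = 0.0084156 / 0.016657 ≈ 0.505.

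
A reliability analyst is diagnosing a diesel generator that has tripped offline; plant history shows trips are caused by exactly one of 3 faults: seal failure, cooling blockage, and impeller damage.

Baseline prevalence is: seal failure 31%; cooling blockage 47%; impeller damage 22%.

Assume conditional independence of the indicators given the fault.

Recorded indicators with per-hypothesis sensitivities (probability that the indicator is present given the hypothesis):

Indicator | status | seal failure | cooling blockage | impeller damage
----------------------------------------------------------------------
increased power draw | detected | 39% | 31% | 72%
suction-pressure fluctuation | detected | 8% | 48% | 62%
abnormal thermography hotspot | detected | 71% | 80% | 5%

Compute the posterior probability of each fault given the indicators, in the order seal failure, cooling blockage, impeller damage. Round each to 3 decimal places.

0.101, 0.826, 0.073

By Bayes' rule with conditional independence, the unnormalized weight for each hypothesis is prior × ∏ likelihoods:
  seal failure: 0.31 × 0.39 × 0.08 × 0.71 = 0.0068671
  cooling blockage: 0.47 × 0.31 × 0.48 × 0.80 = 0.055949
  impeller damage: 0.22 × 0.72 × 0.62 × 0.05 = 0.0049104
Normalizing constant Z = 0.0068671 + 0.055949 + 0.0049104 = 0.067726.
P(seal failure | evidence) = 0.0068671 / 0.067726 ≈ 0.101
P(cooling blockage | evidence) = 0.055949 / 0.067726 ≈ 0.826
P(impeller damage | evidence) = 0.0049104 / 0.067726 ≈ 0.073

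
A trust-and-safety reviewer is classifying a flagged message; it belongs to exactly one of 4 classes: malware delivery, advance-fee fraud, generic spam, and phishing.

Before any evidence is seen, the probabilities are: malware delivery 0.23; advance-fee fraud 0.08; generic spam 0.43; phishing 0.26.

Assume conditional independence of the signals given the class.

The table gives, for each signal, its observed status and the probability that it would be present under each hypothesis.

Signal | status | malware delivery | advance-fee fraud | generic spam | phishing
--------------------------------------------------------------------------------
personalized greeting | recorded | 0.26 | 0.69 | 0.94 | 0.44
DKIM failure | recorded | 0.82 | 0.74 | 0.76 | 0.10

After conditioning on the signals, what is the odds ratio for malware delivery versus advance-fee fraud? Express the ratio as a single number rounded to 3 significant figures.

1.20

The normalizing constant cancels in an odds ratio, so compute prior × likelihood for the two hypotheses only:
  malware delivery: 0.23 × 0.26 × 0.82 = 0.049036
  advance-fee fraud: 0.08 × 0.69 × 0.74 = 0.040848
Odds(malware delivery : advance-fee fraud) = 0.049036 / 0.040848 ≈ 1.20.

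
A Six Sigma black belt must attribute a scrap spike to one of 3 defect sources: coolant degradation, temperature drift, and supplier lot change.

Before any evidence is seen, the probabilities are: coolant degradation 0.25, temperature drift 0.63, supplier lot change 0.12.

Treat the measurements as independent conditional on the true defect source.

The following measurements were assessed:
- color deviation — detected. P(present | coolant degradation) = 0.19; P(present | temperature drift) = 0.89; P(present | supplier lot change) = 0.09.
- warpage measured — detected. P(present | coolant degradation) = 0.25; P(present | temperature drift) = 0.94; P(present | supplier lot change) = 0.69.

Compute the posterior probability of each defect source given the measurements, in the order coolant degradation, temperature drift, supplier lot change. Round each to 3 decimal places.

Multiply each prior by the joint likelihood of the measurement pattern:
  coolant degradation: 0.25 × 0.19 × 0.25 = 0.011875
  temperature drift: 0.63 × 0.89 × 0.94 = 0.52706
  supplier lot change: 0.12 × 0.09 × 0.69 = 0.007452
The unnormalized weights sum to 0.54638.
P(coolant degradation | evidence) = 0.011875 / 0.54638 ≈ 0.022
P(temperature drift | evidence) = 0.52706 / 0.54638 ≈ 0.965
P(supplier lot change | evidence) = 0.007452 / 0.54638 ≈ 0.014

0.022, 0.965, 0.014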